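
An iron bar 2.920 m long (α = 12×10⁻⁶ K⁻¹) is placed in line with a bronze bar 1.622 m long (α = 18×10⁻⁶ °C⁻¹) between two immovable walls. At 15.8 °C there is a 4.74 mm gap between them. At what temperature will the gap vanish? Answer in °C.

α₁L₁ = 3.504×10⁻⁵ m/K, α₂L₂ = 2.9196×10⁻⁵ m/K → total 6.4236×10⁻⁵ m/K
ΔT = g/(α₁L₁+α₂L₂) = 4.74×10⁻³ / 6.4236×10⁻⁵ = 73.790 K
T = 15.8 + 73.790 = 89.590 °C

T = 89.6 °C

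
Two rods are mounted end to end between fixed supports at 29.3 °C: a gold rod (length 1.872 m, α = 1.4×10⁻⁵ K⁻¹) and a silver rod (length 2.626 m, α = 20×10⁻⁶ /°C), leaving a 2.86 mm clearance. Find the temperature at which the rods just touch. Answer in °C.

α₁L₁ = 2.6208×10⁻⁵ m/K, α₂L₂ = 5.252×10⁻⁵ m/K → total 7.8728×10⁻⁵ m/K
ΔT = g/(α₁L₁+α₂L₂) = 2.86×10⁻³ / 7.8728×10⁻⁵ = 36.328 K
T = 29.3 + 36.328 = 65.628 °C

T = 65.6 °C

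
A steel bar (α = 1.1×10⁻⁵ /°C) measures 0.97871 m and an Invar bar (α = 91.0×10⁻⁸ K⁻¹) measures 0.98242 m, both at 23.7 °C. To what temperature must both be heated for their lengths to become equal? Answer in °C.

T = 399.5 °C

Equal length when α₁L₁ΔT − α₂L₂ΔT = L₂ − L₁ = 3.71×10⁻³ m
α₁L₁ = 1.076581×10⁻⁵, α₂L₂ = 8.940022×10⁻⁷ → Δ(αL) = 9.8718078×10⁻⁶ m/K
ΔT = 3.71×10⁻³ / 9.8718078×10⁻⁶ = 375.818 K, so T = 23.7 + 375.818 = 399.518 °C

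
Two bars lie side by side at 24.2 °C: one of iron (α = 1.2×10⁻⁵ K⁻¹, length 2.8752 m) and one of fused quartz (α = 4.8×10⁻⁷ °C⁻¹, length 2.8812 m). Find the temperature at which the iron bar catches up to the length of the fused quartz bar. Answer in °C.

T = 205.4 °C

Equal length when α₁L₁ΔT − α₂L₂ΔT = L₂ − L₁ = 6.00×10⁻³ m
α₁L₁ = 3.45024×10⁻⁵, α₂L₂ = 1.382976×10⁻⁶ → Δ(αL) = 3.3119424×10⁻⁵ m/K
ΔT = 6.00×10⁻³ / 3.3119424×10⁻⁵ = 181.163 K, so T = 24.2 + 181.163 = 205.363 °C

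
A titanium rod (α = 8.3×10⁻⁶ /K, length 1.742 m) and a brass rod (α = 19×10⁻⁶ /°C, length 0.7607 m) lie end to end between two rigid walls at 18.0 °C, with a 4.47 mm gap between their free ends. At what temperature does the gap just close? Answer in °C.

α₁L₁ = 1.44586×10⁻⁵ m/K, α₂L₂ = 1.44533×10⁻⁵ m/K → total 2.89119×10⁻⁵ m/K
ΔT = g/(α₁L₁+α₂L₂) = 4.47×10⁻³ / 2.89119×10⁻⁵ = 154.61 K
T = 18.0 + 154.61 = 172.61 °C

T = 173 °C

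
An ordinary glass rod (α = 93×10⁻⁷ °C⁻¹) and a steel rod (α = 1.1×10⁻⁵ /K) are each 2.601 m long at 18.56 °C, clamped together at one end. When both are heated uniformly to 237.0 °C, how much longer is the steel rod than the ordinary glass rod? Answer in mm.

ΔT = 218.44 K
ordinary glass: ΔL = 93×10⁻⁷ × 2.601 m × 218.44 = 5.2839×10⁻³ m = 5.2839 mm
steel: ΔL = 1.1×10⁻⁵ × 2.601 m × 218.44 = 6.2498×10⁻³ m = 6.2498 mm
difference = 6.2498 − 5.2839 = 0.9659 mm

0.966 mm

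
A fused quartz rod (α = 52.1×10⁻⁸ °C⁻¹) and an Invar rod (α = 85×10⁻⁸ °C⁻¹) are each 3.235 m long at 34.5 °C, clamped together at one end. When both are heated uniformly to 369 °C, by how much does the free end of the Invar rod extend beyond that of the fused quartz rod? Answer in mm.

0.356 mm

ΔT = 334.5 K
fused quartz: ΔL = 52.1×10⁻⁸ × 3.235 m × 334.5 = 5.6378×10⁻⁴ m = 0.56378 mm
Invar: ΔL = 85×10⁻⁸ × 3.235 m × 334.5 = 9.1979×10⁻⁴ m = 0.91979 mm
difference = 0.91979 − 0.56378 = 0.35601 mm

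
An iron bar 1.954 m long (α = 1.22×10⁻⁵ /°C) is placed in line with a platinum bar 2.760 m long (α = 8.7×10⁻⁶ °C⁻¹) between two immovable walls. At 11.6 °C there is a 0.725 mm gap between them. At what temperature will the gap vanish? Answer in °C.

α₁L₁ = 2.38388×10⁻⁵ m/K, α₂L₂ = 2.4012×10⁻⁵ m/K → total 4.78508×10⁻⁵ m/K
ΔT = g/(α₁L₁+α₂L₂) = 7.25×10⁻⁴ / 4.78508×10⁻⁵ = 15.151 K
T = 11.6 + 15.151 = 26.751 °C

T = 26.8 °C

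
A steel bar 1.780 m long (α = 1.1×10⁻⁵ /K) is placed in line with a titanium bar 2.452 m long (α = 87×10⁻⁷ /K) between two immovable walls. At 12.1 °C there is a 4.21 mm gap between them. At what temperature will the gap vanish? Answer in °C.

T = 115 °C

α₁L₁ = 1.958×10⁻⁵ m/K, α₂L₂ = 2.13324×10⁻⁵ m/K → total 4.09124×10⁻⁵ m/K
ΔT = g/(α₁L₁+α₂L₂) = 4.21×10⁻³ / 4.09124×10⁻⁵ = 102.90 K
T = 12.1 + 102.90 = 115.00 °C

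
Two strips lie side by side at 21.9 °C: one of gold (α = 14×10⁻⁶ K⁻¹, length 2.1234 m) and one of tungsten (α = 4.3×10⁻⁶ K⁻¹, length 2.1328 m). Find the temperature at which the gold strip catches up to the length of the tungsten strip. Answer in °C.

Equal length when α₁L₁ΔT − α₂L₂ΔT = L₂ − L₁ = 9.40×10⁻³ m
α₁L₁ = 2.97276×10⁻⁵, α₂L₂ = 9.17104×10⁻⁶ → Δ(αL) = 2.055656×10⁻⁵ m/K
ΔT = 9.40×10⁻³ / 2.055656×10⁻⁵ = 457.275 K, so T = 21.9 + 457.275 = 479.175 °C

T = 479.2 °C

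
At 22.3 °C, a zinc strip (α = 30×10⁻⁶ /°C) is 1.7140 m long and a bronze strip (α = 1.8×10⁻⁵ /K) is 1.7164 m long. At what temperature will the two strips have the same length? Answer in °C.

T = 139.2 °C

Equal length when α₁L₁ΔT − α₂L₂ΔT = L₂ − L₁ = 2.40×10⁻³ m
α₁L₁ = 5.142×10⁻⁵, α₂L₂ = 3.08952×10⁻⁵ → Δ(αL) = 2.05248×10⁻⁵ m/K
ΔT = 2.40×10⁻³ / 2.05248×10⁻⁵ = 116.932 K, so T = 22.3 + 116.932 = 139.232 °C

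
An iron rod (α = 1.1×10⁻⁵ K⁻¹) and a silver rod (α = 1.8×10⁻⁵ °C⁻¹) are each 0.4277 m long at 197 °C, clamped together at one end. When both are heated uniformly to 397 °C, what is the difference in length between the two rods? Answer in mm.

ΔT = 200 K
iron: ΔL = 1.1×10⁻⁵ × 0.4277 m × 200 = 9.4094×10⁻⁴ m = 0.94094 mm
silver: ΔL = 1.8×10⁻⁵ × 0.4277 m × 200 = 1.5397×10⁻³ m = 1.5397 mm
difference = 1.5397 − 0.94094 = 0.59876 mm

0.599 mm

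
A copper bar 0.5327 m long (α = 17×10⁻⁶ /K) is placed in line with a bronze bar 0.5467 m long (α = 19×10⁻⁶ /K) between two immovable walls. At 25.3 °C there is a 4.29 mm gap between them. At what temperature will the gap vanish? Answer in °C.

α₁L₁ = 9.0559×10⁻⁶ m/K, α₂L₂ = 1.03873×10⁻⁵ m/K → total 1.94432×10⁻⁵ m/K
ΔT = g/(α₁L₁+α₂L₂) = 4.29×10⁻³ / 1.94432×10⁻⁵ = 220.64 K
T = 25.3 + 220.64 = 245.94 °C

T = 246 °C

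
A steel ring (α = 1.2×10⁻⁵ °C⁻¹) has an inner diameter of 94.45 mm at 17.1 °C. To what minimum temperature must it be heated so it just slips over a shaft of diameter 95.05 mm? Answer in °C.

T = 546 °C

Required Δd = 95.05 − 94.45 = 0.60 mm
Δd = αd₀ΔT ⇒ ΔT = Δd/(αd₀) = 0.60 / (1.2×10⁻⁵ × 94.45) = 529.38 K
T_min = 17.1 + 529.38 = 546.48 °C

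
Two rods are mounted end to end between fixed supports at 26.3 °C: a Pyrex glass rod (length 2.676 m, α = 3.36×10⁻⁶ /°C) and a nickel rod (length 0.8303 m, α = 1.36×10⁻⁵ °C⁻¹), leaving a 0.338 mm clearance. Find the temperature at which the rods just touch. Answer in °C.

T = 43.0 °C

α₁L₁ = 8.99136×10⁻⁶ m/K, α₂L₂ = 1.129208×10⁻⁵ m/K → total 2.028344×10⁻⁵ m/K
ΔT = g/(α₁L₁+α₂L₂) = 3.38×10⁻⁴ / 2.028344×10⁻⁵ = 16.664 K
T = 26.3 + 16.664 = 42.964 °C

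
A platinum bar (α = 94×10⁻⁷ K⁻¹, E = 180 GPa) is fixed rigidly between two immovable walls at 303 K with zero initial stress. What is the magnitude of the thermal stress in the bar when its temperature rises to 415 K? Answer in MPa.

Fully constrained: the free strain ε = αΔT is blocked, so σ = Eε = EαΔT.
|ΔT| = 112 K
σ = 180×10⁹ × 94×10⁻⁷ × 112 = 1.90×10⁸ Pa

σ = 190 MPa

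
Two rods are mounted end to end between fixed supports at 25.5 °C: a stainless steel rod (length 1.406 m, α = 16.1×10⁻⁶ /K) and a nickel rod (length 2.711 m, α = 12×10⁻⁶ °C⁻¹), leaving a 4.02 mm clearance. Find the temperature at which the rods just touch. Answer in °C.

T = 98.4 °C

Gap closes when ΔL₁ + ΔL₂ = 4.02 mm = 4.02×10⁻³ m
(α₁L₁ + α₂L₂)ΔT = g
α₁L₁ + α₂L₂ = 16.1×10⁻⁶×1.406 + 12×10⁻⁶×2.711 = 5.51686×10⁻⁵ m/K
ΔT = 4.02×10⁻³ / 5.51686×10⁻⁵ = 72.868 K
T = 25.5 + 72.868 = 98.368 °C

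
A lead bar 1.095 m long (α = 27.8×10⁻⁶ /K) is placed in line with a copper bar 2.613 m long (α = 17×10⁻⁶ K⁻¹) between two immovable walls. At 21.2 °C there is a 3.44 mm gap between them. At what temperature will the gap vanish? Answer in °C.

T = 67.2 °C

α₁L₁ = 3.0441×10⁻⁵ m/K, α₂L₂ = 4.4421×10⁻⁵ m/K → total 7.4862×10⁻⁵ m/K
ΔT = g/(α₁L₁+α₂L₂) = 3.44×10⁻³ / 7.4862×10⁻⁵ = 45.951 K
T = 21.2 + 45.951 = 67.151 °C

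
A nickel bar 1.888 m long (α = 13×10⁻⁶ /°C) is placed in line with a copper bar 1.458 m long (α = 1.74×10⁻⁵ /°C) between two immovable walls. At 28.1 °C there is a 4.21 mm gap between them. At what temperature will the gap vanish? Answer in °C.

T = 112 °C

Gap closes when ΔL₁ + ΔL₂ = 4.21 mm = 4.21×10⁻³ m
(α₁L₁ + α₂L₂)ΔT = g
α₁L₁ + α₂L₂ = 13×10⁻⁶×1.888 + 1.74×10⁻⁵×1.458 = 4.99132×10⁻⁵ m/K
ΔT = 4.21×10⁻³ / 4.99132×10⁻⁵ = 84.35 K
T = 28.1 + 84.35 = 112.45 °C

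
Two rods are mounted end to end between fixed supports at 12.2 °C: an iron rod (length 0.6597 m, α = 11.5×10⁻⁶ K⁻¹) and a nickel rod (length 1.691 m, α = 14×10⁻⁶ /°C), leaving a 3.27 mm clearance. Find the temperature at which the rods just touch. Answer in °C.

α₁L₁ = 7.58655×10⁻⁶ m/K, α₂L₂ = 2.3674×10⁻⁵ m/K → total 3.126055×10⁻⁵ m/K
ΔT = g/(α₁L₁+α₂L₂) = 3.27×10⁻³ / 3.126055×10⁻⁵ = 104.60 K
T = 12.2 + 104.60 = 116.80 °C

T = 117 °C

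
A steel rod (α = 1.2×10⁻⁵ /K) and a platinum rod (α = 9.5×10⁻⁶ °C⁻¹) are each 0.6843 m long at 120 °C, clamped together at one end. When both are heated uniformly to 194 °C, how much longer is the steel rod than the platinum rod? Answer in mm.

0.127 mm

ΔT = 74 K
steel: ΔL = 1.2×10⁻⁵ × 0.6843 m × 74 = 6.0766×10⁻⁴ m = 0.60766 mm
platinum: ΔL = 9.5×10⁻⁶ × 0.6843 m × 74 = 4.8106×10⁻⁴ m = 0.48106 mm
difference = 0.60766 − 0.48106 = 0.12660 mm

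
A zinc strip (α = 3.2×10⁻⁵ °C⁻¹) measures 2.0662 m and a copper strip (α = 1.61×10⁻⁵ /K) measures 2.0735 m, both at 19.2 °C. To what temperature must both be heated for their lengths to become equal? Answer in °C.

L₁(1 + α₁ΔT) = L₂(1 + α₂ΔT) ⇒ ΔT = (L₂ − L₁)/(α₁L₁ − α₂L₂)
L₂ − L₁ = 2.0735 − 2.0662 = 7.30×10⁻³ m
α₁L₁ − α₂L₂ = 3.2×10⁻⁵×2.0662 − 1.61×10⁻⁵×2.0735 = 3.273505×10⁻⁵ m/K
ΔT = 7.30×10⁻³ / 3.273505×10⁻⁵ = 223.003 K
T = 19.2 + 223.003 = 242.203 °C

T = 242.2 °C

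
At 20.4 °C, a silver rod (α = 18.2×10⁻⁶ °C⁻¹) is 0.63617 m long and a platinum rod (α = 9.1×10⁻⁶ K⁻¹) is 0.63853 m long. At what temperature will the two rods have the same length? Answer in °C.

T = 429.6 °C

Equal length when α₁L₁ΔT − α₂L₂ΔT = L₂ − L₁ = 2.36×10⁻³ m
α₁L₁ = 1.1578294×10⁻⁵, α₂L₂ = 5.810623×10⁻⁶ → Δ(αL) = 5.767671×10⁻⁶ m/K
ΔT = 2.36×10⁻³ / 5.767671×10⁻⁶ = 409.177 K, so T = 20.4 + 409.177 = 429.577 °C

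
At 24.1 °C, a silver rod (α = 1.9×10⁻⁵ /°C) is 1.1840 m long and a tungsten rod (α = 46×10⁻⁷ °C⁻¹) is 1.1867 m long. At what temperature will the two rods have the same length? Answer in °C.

Equal length when α₁L₁ΔT − α₂L₂ΔT = L₂ − L₁ = 2.70×10⁻³ m
α₁L₁ = 2.2496×10⁻⁵, α₂L₂ = 5.45882×10⁻⁶ → Δ(αL) = 1.703718×10⁻⁵ m/K
ΔT = 2.70×10⁻³ / 1.703718×10⁻⁵ = 158.477 K, so T = 24.1 + 158.477 = 182.577 °C

T = 182.6 °C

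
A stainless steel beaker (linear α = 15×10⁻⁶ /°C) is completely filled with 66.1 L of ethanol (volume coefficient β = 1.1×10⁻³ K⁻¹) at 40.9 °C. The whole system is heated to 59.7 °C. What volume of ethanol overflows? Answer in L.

1.31 L

The beaker also expands: β_container ≈ 3α = 4.5×10⁻⁵ /K
Net overflow = V₀(β_liq − 3α_cont)ΔT
β − 3α = 1.10×10⁻³ − 4.5×10⁻⁵ = 1.055×10⁻³ /K; ΔT = 18.8 K
ΔV = 66.1 × 1.055×10⁻³ × 18.8 = 1.31 L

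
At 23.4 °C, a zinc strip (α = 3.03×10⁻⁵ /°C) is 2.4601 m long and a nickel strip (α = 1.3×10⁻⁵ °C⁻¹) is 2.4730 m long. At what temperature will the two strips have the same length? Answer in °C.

Equal length when α₁L₁ΔT − α₂L₂ΔT = L₂ − L₁ = 1.29×10⁻² m
α₁L₁ = 7.454103×10⁻⁵, α₂L₂ = 3.2149×10⁻⁵ → Δ(αL) = 4.239203×10⁻⁵ m/K
ΔT = 1.29×10⁻² / 4.239203×10⁻⁵ = 304.302 K, so T = 23.4 + 304.302 = 327.702 °C

T = 327.7 °C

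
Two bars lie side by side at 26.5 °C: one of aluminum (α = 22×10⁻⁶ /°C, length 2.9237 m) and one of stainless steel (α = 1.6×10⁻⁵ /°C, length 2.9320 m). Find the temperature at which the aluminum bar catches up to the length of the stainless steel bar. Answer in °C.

T = 503.3 °C

L₁(1 + α₁ΔT) = L₂(1 + α₂ΔT) ⇒ ΔT = (L₂ − L₁)/(α₁L₁ − α₂L₂)
L₂ − L₁ = 2.9320 − 2.9237 = 8.30×10⁻³ m
α₁L₁ − α₂L₂ = 22×10⁻⁶×2.9237 − 1.6×10⁻⁵×2.9320 = 1.74094×10⁻⁵ m/K
ΔT = 8.30×10⁻³ / 1.74094×10⁻⁵ = 476.754 K
T = 26.5 + 476.754 = 503.254 °C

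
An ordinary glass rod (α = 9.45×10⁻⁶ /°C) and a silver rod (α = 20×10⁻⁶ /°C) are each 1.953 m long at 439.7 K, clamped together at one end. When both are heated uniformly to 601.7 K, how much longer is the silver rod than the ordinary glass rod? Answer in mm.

3.34 mm

ΔT = 162.0 K
ordinary glass: ΔL = 9.45×10⁻⁶ × 1.953 m × 162.0 = 2.9898×10⁻³ m = 2.9898 mm
silver: ΔL = 20×10⁻⁶ × 1.953 m × 162.0 = 6.3277×10⁻³ m = 6.3277 mm
difference = 6.3277 − 2.9898 = 3.3379 mm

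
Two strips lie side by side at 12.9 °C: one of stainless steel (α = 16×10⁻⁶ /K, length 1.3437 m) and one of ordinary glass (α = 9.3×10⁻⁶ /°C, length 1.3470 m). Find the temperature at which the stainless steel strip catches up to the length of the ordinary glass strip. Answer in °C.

T = 380.7 °C

L₁(1 + α₁ΔT) = L₂(1 + α₂ΔT) ⇒ ΔT = (L₂ − L₁)/(α₁L₁ − α₂L₂)
L₂ − L₁ = 1.3470 − 1.3437 = 3.30×10⁻³ m
α₁L₁ − α₂L₂ = 16×10⁻⁶×1.3437 − 9.3×10⁻⁶×1.3470 = 8.9721×10⁻⁶ m/K
ΔT = 3.30×10⁻³ / 8.9721×10⁻⁶ = 367.807 K
T = 12.9 + 367.807 = 380.707 °C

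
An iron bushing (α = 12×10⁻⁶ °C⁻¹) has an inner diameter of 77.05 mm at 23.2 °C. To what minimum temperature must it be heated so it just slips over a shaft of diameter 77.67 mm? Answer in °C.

T = 694 °C

Required Δd = 77.67 − 77.05 = 0.62 mm
Δd = αd₀ΔT ⇒ ΔT = Δd/(αd₀) = 0.62 / (12×10⁻⁶ × 77.05) = 670.56 K
T_min = 23.2 + 670.56 = 693.76 °C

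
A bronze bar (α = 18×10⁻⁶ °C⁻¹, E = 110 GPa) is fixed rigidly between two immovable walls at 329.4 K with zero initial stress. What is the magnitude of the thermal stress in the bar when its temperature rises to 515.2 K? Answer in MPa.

σ = 368 MPa

Fully constrained: the free strain ε = αΔT is blocked, so σ = Eε = EαΔT.
|ΔT| = 185.8 K
σ = 110×10⁹ × 18×10⁻⁶ × 185.8 = 3.68×10⁸ Pa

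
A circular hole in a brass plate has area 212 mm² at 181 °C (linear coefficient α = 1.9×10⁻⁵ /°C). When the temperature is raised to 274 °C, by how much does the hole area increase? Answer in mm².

ΔA = 0.749 mm²

Area coefficient ≈ 2α; |ΔT| = 93 K
ΔA = 2αA₀ΔT = 2(1.9×10⁻⁵)(212)(93) = 0.749 mm²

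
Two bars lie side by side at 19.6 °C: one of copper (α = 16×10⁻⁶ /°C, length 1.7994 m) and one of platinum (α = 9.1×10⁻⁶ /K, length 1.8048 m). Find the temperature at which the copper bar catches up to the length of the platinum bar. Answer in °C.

T = 456.3 °C

L₁(1 + α₁ΔT) = L₂(1 + α₂ΔT) ⇒ ΔT = (L₂ − L₁)/(α₁L₁ − α₂L₂)
L₂ − L₁ = 1.8048 − 1.7994 = 5.40×10⁻³ m
α₁L₁ − α₂L₂ = 16×10⁻⁶×1.7994 − 9.1×10⁻⁶×1.8048 = 1.236672×10⁻⁵ m/K
ΔT = 5.40×10⁻³ / 1.236672×10⁻⁵ = 436.656 K
T = 19.6 + 436.656 = 456.256 °C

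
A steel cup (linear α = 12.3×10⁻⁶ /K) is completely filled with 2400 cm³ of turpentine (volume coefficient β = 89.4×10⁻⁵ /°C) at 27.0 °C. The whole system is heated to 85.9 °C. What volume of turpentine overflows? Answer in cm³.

The cup also expands: β_container ≈ 3α = 3.69×10⁻⁵ /K
Net overflow = V₀(β_liq − 3α_cont)ΔT
β − 3α = 8.94×10⁻⁴ − 3.69×10⁻⁵ = 8.571×10⁻⁴ /K; ΔT = 58.9 K
ΔV = 2400 × 8.571×10⁻⁴ × 58.9 = 121 cm³

121 cm³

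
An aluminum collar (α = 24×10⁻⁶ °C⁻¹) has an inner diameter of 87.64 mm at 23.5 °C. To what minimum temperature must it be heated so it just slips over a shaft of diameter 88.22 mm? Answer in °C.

T = 299 °C

Required Δd = 88.22 − 87.64 = 0.58 mm
Δd = αd₀ΔT ⇒ ΔT = Δd/(αd₀) = 0.58 / (24×10⁻⁶ × 87.64) = 275.75 K
T_min = 23.5 + 275.75 = 299.25 °C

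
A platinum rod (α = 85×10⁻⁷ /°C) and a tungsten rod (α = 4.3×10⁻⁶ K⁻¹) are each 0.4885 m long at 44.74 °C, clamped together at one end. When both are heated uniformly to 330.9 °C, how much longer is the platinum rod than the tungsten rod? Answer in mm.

ΔT = 286.16 K
platinum: ΔL = 85×10⁻⁷ × 0.4885 m × 286.16 = 1.1882×10⁻³ m = 1.1882 mm
tungsten: ΔL = 4.3×10⁻⁶ × 0.4885 m × 286.16 = 6.0109×10⁻⁴ m = 0.60109 mm
difference = 1.1882 − 0.60109 = 0.58711 mm

0.587 mm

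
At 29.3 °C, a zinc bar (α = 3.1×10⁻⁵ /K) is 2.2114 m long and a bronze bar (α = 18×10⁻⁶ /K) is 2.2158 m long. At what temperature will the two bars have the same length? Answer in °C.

L₁(1 + α₁ΔT) = L₂(1 + α₂ΔT) ⇒ ΔT = (L₂ − L₁)/(α₁L₁ − α₂L₂)
L₂ − L₁ = 2.2158 − 2.2114 = 4.40×10⁻³ m
α₁L₁ − α₂L₂ = 3.1×10⁻⁵×2.2114 − 18×10⁻⁶×2.2158 = 2.8669×10⁻⁵ m/K
ΔT = 4.40×10⁻³ / 2.8669×10⁻⁵ = 153.476 K
T = 29.3 + 153.476 = 182.776 °C

T = 182.8 °C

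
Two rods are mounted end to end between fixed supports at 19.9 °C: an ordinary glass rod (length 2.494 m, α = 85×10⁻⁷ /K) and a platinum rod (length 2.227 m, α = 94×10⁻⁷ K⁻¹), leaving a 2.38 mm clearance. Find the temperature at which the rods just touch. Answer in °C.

Gap closes when ΔL₁ + ΔL₂ = 2.38 mm = 2.38×10⁻³ m
(α₁L₁ + α₂L₂)ΔT = g
α₁L₁ + α₂L₂ = 85×10⁻⁷×2.494 + 94×10⁻⁷×2.227 = 4.21328×10⁻⁵ m/K
ΔT = 2.38×10⁻³ / 4.21328×10⁻⁵ = 56.488 K
T = 19.9 + 56.488 = 76.388 °C

T = 76.4 °C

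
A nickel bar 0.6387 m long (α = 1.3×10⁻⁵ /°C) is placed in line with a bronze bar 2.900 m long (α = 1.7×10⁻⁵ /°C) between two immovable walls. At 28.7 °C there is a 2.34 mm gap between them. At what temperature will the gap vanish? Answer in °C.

T = 69.3 °C

α₁L₁ = 8.3031×10⁻⁶ m/K, α₂L₂ = 4.930×10⁻⁵ m/K → total 5.76031×10⁻⁵ m/K
ΔT = g/(α₁L₁+α₂L₂) = 2.34×10⁻³ / 5.76031×10⁻⁵ = 40.623 K
T = 28.7 + 40.623 = 69.323 °C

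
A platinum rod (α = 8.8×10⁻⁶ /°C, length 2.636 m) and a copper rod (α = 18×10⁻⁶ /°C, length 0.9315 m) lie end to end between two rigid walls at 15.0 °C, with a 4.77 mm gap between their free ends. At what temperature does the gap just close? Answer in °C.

T = 134 °C

Gap closes when ΔL₁ + ΔL₂ = 4.77 mm = 4.77×10⁻³ m
(α₁L₁ + α₂L₂)ΔT = g
α₁L₁ + α₂L₂ = 8.8×10⁻⁶×2.636 + 18×10⁻⁶×0.9315 = 3.99638×10⁻⁵ m/K
ΔT = 4.77×10⁻³ / 3.99638×10⁻⁵ = 119.36 K
T = 15.0 + 119.36 = 134.36 °C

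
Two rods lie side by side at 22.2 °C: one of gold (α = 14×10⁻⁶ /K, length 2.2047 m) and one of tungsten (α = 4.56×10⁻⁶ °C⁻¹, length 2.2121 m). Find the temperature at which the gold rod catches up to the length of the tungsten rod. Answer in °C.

Equal length when α₁L₁ΔT − α₂L₂ΔT = L₂ − L₁ = 7.40×10⁻³ m
α₁L₁ = 3.08658×10⁻⁵, α₂L₂ = 1.0087176×10⁻⁵ → Δ(αL) = 2.0778624×10⁻⁵ m/K
ΔT = 7.40×10⁻³ / 2.0778624×10⁻⁵ = 356.135 K, so T = 22.2 + 356.135 = 378.335 °C

T = 378.3 °C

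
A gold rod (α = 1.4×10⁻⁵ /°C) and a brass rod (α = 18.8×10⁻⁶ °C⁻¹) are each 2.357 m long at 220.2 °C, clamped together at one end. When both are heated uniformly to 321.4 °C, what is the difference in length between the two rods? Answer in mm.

ΔT = 101.2 K
gold: ΔL = 1.4×10⁻⁵ × 2.357 m × 101.2 = 3.3394×10⁻³ m = 3.3394 mm
brass: ΔL = 18.8×10⁻⁶ × 2.357 m × 101.2 = 4.4843×10⁻³ m = 4.4843 mm
difference = 4.4843 − 3.3394 = 1.1449 mm

1.14 mm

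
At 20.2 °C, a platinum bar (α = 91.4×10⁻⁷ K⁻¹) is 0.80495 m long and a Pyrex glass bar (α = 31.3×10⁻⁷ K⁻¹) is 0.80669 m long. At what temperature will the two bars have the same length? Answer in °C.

T = 380.3 °C

L₁(1 + α₁ΔT) = L₂(1 + α₂ΔT) ⇒ ΔT = (L₂ − L₁)/(α₁L₁ − α₂L₂)
L₂ − L₁ = 0.80669 − 0.80495 = 1.74×10⁻³ m
α₁L₁ − α₂L₂ = 91.4×10⁻⁷×0.80495 − 31.3×10⁻⁷×0.80669 = 4.8323033×10⁻⁶ m/K
ΔT = 1.74×10⁻³ / 4.8323033×10⁻⁶ = 360.077 K
T = 20.2 + 360.077 = 380.277 °C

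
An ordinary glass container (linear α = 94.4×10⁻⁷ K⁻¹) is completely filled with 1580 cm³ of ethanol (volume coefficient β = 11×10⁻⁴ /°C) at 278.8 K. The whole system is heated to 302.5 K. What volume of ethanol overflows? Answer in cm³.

The container also expands: β_container ≈ 3α = 2.832×10⁻⁵ /K
Net overflow = V₀(β_liq − 3α_cont)ΔT
β − 3α = 1.10×10⁻³ − 2.832×10⁻⁵ = 1.07168×10⁻³ /K; ΔT = 23.7 K
ΔV = 1580 × 1.07168×10⁻³ × 23.7 = 40.1 cm³

40.1 cm³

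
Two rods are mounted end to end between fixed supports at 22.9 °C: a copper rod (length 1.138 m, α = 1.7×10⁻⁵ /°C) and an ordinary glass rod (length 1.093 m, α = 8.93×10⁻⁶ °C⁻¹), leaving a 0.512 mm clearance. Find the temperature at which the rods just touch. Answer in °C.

Gap closes when ΔL₁ + ΔL₂ = 0.512 mm = 5.12×10⁻⁴ m
(α₁L₁ + α₂L₂)ΔT = g
α₁L₁ + α₂L₂ = 1.7×10⁻⁵×1.138 + 8.93×10⁻⁶×1.093 = 2.910649×10⁻⁵ m/K
ΔT = 5.12×10⁻⁴ / 2.910649×10⁻⁵ = 17.591 K
T = 22.9 + 17.591 = 40.491 °C

T = 40.5 °C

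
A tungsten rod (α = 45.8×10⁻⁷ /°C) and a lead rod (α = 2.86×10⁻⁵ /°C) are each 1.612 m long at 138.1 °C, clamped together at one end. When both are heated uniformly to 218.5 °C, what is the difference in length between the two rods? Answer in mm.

ΔT = 80.4 K
tungsten: ΔL = 45.8×10⁻⁷ × 1.612 m × 80.4 = 5.9359×10⁻⁴ m = 0.59359 mm
lead: ΔL = 2.86×10⁻⁵ × 1.612 m × 80.4 = 3.7067×10⁻³ m = 3.7067 mm
difference = 3.7067 − 0.59359 = 3.11311 mm

3.11 mm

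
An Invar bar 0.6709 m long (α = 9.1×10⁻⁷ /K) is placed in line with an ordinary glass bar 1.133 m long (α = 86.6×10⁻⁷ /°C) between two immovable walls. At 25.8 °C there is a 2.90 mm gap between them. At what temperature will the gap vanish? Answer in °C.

T = 304 °C

α₁L₁ = 6.10519×10⁻⁷ m/K, α₂L₂ = 9.81178×10⁻⁶ m/K → total 1.0422299×10⁻⁵ m/K
ΔT = g/(α₁L₁+α₂L₂) = 2.90×10⁻³ / 1.0422299×10⁻⁵ = 278.25 K
T = 25.8 + 278.25 = 304.05 °C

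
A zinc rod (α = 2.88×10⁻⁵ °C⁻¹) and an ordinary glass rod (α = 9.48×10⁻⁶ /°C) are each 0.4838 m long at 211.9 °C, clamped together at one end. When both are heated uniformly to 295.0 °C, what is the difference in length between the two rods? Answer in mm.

ΔT = 83.1 K
zinc: ΔL = 2.88×10⁻⁵ × 0.4838 m × 83.1 = 1.1579×10⁻³ m = 1.1579 mm
ordinary glass: ΔL = 9.48×10⁻⁶ × 0.4838 m × 83.1 = 3.8113×10⁻⁴ m = 0.38113 mm
difference = 1.1579 − 0.38113 = 0.77677 mm

0.777 mm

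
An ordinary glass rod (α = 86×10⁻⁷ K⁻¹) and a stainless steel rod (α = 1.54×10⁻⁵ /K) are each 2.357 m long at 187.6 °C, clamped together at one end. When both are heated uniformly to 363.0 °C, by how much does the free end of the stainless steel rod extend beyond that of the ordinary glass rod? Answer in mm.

2.81 mm

ΔT = 175.4 K
ordinary glass: ΔL = 86×10⁻⁷ × 2.357 m × 175.4 = 3.5554×10⁻³ m = 3.5554 mm
stainless steel: ΔL = 1.54×10⁻⁵ × 2.357 m × 175.4 = 6.3666×10⁻³ m = 6.3666 mm
difference = 6.3666 − 3.5554 = 2.8112 mm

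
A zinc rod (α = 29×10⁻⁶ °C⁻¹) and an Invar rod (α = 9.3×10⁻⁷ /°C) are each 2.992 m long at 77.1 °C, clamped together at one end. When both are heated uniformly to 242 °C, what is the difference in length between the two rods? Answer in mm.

13.8 mm

ΔT = 164.9 K
zinc: ΔL = 29×10⁻⁶ × 2.992 m × 164.9 = 1.4308×10⁻² m = 14.308 mm
Invar: ΔL = 9.3×10⁻⁷ × 2.992 m × 164.9 = 4.5884×10⁻⁴ m = 0.45884 mm
difference = 14.308 − 0.45884 = 13.84916 mm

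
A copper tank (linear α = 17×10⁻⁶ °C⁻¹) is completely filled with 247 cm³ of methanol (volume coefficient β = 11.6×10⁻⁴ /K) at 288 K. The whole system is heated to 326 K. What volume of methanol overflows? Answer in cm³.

10.4 cm³

The tank also expands: β_container ≈ 3α = 5.1×10⁻⁵ /K
Net overflow = V₀(β_liq − 3α_cont)ΔT
β − 3α = 1.16×10⁻³ − 5.1×10⁻⁵ = 1.109×10⁻³ /K; ΔT = 38 K
ΔV = 247 × 1.109×10⁻³ × 38 = 10.4 cm³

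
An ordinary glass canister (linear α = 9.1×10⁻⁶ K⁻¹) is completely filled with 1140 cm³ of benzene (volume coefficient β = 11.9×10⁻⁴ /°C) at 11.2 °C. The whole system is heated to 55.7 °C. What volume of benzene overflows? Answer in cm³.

59.0 cm³

The canister also expands: β_container ≈ 3α = 2.73×10⁻⁵ /K
Net overflow = V₀(β_liq − 3α_cont)ΔT
β − 3α = 1.19×10⁻³ − 2.73×10⁻⁵ = 1.1627×10⁻³ /K; ΔT = 44.5 K
ΔV = 1140 × 1.1627×10⁻³ × 44.5 = 59.0 cm³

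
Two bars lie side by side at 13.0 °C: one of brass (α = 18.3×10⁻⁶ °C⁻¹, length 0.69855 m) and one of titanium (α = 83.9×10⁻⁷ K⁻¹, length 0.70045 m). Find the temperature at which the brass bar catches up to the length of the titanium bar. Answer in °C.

T = 288.1 °C

L₁(1 + α₁ΔT) = L₂(1 + α₂ΔT) ⇒ ΔT = (L₂ − L₁)/(α₁L₁ − α₂L₂)
L₂ − L₁ = 0.70045 − 0.69855 = 1.90×10⁻³ m
α₁L₁ − α₂L₂ = 18.3×10⁻⁶×0.69855 − 83.9×10⁻⁷×0.70045 = 6.9066895×10⁻⁶ m/K
ΔT = 1.90×10⁻³ / 6.9066895×10⁻⁶ = 275.096 K
T = 13.0 + 275.096 = 288.096 °C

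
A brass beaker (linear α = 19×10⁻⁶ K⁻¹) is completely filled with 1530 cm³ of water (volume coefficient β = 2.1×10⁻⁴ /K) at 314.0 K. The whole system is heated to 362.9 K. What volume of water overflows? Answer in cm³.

The beaker also expands: β_container ≈ 3α = 5.7×10⁻⁵ /K
Net overflow = V₀(β_liq − 3α_cont)ΔT
β − 3α = 2.10×10⁻⁴ − 5.7×10⁻⁵ = 1.53×10⁻⁴ /K; ΔT = 48.9 K
ΔV = 1530 × 1.53×10⁻⁴ × 48.9 = 11.4 cm³

11.4 cm³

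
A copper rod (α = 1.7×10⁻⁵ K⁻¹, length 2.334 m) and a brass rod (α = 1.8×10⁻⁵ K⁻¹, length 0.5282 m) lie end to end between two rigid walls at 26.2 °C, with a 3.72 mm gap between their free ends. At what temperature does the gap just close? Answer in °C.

α₁L₁ = 3.9678×10⁻⁵ m/K, α₂L₂ = 9.5076×10⁻⁶ m/K → total 4.91856×10⁻⁵ m/K
ΔT = g/(α₁L₁+α₂L₂) = 3.72×10⁻³ / 4.91856×10⁻⁵ = 75.63 K
T = 26.2 + 75.63 = 101.83 °C

T = 102 °C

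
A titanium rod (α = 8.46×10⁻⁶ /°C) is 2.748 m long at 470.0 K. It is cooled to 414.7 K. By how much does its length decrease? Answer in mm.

|ΔT| = |414.7 − 470.0| = 55.3 K
ΔL = αL₀ΔT = (8.46×10⁻⁶)(2.748)(55.3) = 1.29×10⁻³ m

ΔL = 1.29 mm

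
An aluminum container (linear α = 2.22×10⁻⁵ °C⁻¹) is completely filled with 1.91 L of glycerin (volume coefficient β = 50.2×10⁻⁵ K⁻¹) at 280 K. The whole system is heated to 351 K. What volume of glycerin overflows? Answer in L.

The container also expands: β_container ≈ 3α = 6.66×10⁻⁵ /K
Net overflow = V₀(β_liq − 3α_cont)ΔT
β − 3α = 5.02×10⁻⁴ − 6.66×10⁻⁵ = 4.354×10⁻⁴ /K; ΔT = 71 K
ΔV = 1.91 × 4.354×10⁻⁴ × 71 = 0.0590 L

0.0590 L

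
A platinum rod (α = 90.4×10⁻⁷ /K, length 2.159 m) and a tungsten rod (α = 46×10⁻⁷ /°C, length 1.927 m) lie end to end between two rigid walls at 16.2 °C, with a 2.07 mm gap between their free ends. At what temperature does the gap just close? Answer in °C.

α₁L₁ = 1.951736×10⁻⁵ m/K, α₂L₂ = 8.8642×10⁻⁶ m/K → total 2.838156×10⁻⁵ m/K
ΔT = g/(α₁L₁+α₂L₂) = 2.07×10⁻³ / 2.838156×10⁻⁵ = 72.935 K
T = 16.2 + 72.935 = 89.135 °C

T = 89.1 °C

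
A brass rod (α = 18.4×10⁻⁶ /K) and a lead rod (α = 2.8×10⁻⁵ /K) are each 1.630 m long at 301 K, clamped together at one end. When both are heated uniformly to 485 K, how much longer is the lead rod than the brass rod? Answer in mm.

2.88 mm

ΔT = 184 K
brass: ΔL = 18.4×10⁻⁶ × 1.630 m × 184 = 5.5185×10⁻³ m = 5.5185 mm
lead: ΔL = 2.8×10⁻⁵ × 1.630 m × 184 = 8.3978×10⁻³ m = 8.3978 mm
difference = 8.3978 − 5.5185 = 2.8793 mm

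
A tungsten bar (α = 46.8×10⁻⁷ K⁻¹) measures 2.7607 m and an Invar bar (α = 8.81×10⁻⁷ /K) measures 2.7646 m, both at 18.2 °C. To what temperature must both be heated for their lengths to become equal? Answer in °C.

T = 390.2 °C

Equal length when α₁L₁ΔT − α₂L₂ΔT = L₂ − L₁ = 3.90×10⁻³ m
α₁L₁ = 1.2920076×10⁻⁵, α₂L₂ = 2.4356126×10⁻⁶ → Δ(αL) = 1.04844634×10⁻⁵ m/K
ΔT = 3.90×10⁻³ / 1.04844634×10⁻⁵ = 371.979 K, so T = 18.2 + 371.979 = 390.179 °C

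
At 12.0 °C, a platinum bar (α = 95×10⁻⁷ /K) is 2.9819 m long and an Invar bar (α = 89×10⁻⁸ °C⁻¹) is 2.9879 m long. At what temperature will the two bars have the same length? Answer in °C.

Equal length when α₁L₁ΔT − α₂L₂ΔT = L₂ − L₁ = 6.00×10⁻³ m
α₁L₁ = 2.832805×10⁻⁵, α₂L₂ = 2.659231×10⁻⁶ → Δ(αL) = 2.5668819×10⁻⁵ m/K
ΔT = 6.00×10⁻³ / 2.5668819×10⁻⁵ = 233.747 K, so T = 12.0 + 233.747 = 245.747 °C

T = 245.7 °C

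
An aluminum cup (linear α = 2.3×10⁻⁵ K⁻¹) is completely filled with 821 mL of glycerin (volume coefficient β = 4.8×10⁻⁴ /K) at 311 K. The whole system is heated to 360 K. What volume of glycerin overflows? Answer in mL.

16.5 mL

The cup also expands: β_container ≈ 3α = 6.9×10⁻⁵ /K
Net overflow = V₀(β_liq − 3α_cont)ΔT
β − 3α = 4.80×10⁻⁴ − 6.9×10⁻⁵ = 4.11×10⁻⁴ /K; ΔT = 49 K
ΔV = 821 × 4.11×10⁻⁴ × 49 = 16.5 mL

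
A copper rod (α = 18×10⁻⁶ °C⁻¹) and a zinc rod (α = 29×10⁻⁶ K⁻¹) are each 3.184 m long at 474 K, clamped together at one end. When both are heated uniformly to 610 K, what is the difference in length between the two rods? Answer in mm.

4.76 mm

ΔT = 136 K
copper: ΔL = 18×10⁻⁶ × 3.184 m × 136 = 7.7944×10⁻³ m = 7.7944 mm
zinc: ΔL = 29×10⁻⁶ × 3.184 m × 136 = 1.2558×10⁻² m = 12.558 mm
difference = 12.558 − 7.7944 = 4.7636 mm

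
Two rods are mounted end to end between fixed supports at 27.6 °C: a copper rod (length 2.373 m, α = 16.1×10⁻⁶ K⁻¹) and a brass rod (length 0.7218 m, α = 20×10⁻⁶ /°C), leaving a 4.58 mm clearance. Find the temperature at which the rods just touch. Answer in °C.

T = 115 °C

α₁L₁ = 3.82053×10⁻⁵ m/K, α₂L₂ = 1.4436×10⁻⁵ m/K → total 5.26413×10⁻⁵ m/K
ΔT = g/(α₁L₁+α₂L₂) = 4.58×10⁻³ / 5.26413×10⁻⁵ = 87.00 K
T = 27.6 + 87.00 = 114.60 °C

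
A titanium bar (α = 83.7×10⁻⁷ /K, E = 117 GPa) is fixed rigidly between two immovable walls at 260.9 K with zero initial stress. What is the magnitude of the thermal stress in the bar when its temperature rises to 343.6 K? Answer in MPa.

Fully constrained: the free strain ε = αΔT is blocked, so σ = Eε = EαΔT.
|ΔT| = 82.7 K
σ = 117×10⁹ × 83.7×10⁻⁷ × 82.7 = 8.10×10⁷ Pa

σ = 81.0 MPa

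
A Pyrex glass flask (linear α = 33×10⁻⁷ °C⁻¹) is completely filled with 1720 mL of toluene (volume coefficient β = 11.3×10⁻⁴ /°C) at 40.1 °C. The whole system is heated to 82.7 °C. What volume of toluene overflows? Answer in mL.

82.1 mL

The flask also expands: β_container ≈ 3α = 9.9×10⁻⁶ /K
Net overflow = V₀(β_liq − 3α_cont)ΔT
β − 3α = 1.13×10⁻³ − 9.9×10⁻⁶ = 1.1201×10⁻³ /K; ΔT = 42.6 K
ΔV = 1720 × 1.1201×10⁻³ × 42.6 = 82.1 mL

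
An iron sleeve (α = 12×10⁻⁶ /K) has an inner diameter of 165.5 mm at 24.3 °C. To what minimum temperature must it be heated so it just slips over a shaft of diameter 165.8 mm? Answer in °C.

T = 175 °C

Required Δd = 165.8 − 165.5 = 0.3 mm
Δd = αd₀ΔT ⇒ ΔT = Δd/(αd₀) = 0.3 / (12×10⁻⁶ × 165.5) = 151.06 K
T_min = 24.3 + 151.06 = 175.36 °C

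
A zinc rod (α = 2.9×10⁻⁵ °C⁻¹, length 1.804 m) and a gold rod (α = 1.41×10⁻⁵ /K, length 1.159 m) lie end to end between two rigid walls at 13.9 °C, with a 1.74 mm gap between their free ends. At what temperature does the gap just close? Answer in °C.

T = 39.2 °C

Gap closes when ΔL₁ + ΔL₂ = 1.74 mm = 1.74×10⁻³ m
(α₁L₁ + α₂L₂)ΔT = g
α₁L₁ + α₂L₂ = 2.9×10⁻⁵×1.804 + 1.41×10⁻⁵×1.159 = 6.86579×10⁻⁵ m/K
ΔT = 1.74×10⁻³ / 6.86579×10⁻⁵ = 25.343 K
T = 13.9 + 25.343 = 39.243 °C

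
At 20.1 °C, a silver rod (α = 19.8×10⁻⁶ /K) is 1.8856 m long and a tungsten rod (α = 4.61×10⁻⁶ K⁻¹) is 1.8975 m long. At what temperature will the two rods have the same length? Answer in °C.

L₁(1 + α₁ΔT) = L₂(1 + α₂ΔT) ⇒ ΔT = (L₂ − L₁)/(α₁L₁ − α₂L₂)
L₂ − L₁ = 1.8975 − 1.8856 = 1.19×10⁻² m
α₁L₁ − α₂L₂ = 19.8×10⁻⁶×1.8856 − 4.61×10⁻⁶×1.8975 = 2.8587405×10⁻⁵ m/K
ΔT = 1.19×10⁻² / 2.8587405×10⁻⁵ = 416.267 K
T = 20.1 + 416.267 = 436.367 °C

T = 436.4 °C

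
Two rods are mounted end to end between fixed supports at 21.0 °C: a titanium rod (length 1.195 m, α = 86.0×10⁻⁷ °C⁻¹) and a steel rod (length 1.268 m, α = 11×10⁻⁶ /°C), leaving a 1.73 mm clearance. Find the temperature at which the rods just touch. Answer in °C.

T = 92.4 °C

Gap closes when ΔL₁ + ΔL₂ = 1.73 mm = 1.73×10⁻³ m
(α₁L₁ + α₂L₂)ΔT = g
α₁L₁ + α₂L₂ = 86.0×10⁻⁷×1.195 + 11×10⁻⁶×1.268 = 2.4225×10⁻⁵ m/K
ΔT = 1.73×10⁻³ / 2.4225×10⁻⁵ = 71.414 K
T = 21.0 + 71.414 = 92.414 °C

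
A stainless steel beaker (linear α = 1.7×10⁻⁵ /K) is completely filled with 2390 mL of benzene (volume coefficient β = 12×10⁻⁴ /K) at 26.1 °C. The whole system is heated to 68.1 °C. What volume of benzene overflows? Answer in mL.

The beaker also expands: β_container ≈ 3α = 5.1×10⁻⁵ /K
Net overflow = V₀(β_liq − 3α_cont)ΔT
β − 3α = 1.20×10⁻³ − 5.1×10⁻⁵ = 1.149×10⁻³ /K; ΔT = 42.0 K
ΔV = 2390 × 1.149×10⁻³ × 42.0 = 115 mL

115 mL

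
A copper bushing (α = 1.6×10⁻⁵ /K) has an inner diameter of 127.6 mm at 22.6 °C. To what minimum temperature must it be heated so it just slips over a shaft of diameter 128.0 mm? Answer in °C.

T = 219 °C

Required Δd = 128.0 − 127.6 = 0.4 mm
Δd = αd₀ΔT ⇒ ΔT = Δd/(αd₀) = 0.4 / (1.6×10⁻⁵ × 127.6) = 195.92 K
T_min = 22.6 + 195.92 = 218.52 °C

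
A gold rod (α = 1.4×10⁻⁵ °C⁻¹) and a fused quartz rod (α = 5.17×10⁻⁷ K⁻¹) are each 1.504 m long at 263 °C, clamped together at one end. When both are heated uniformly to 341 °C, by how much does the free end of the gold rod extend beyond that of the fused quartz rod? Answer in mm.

ΔT = 78 K
gold: ΔL = 1.4×10⁻⁵ × 1.504 m × 78 = 1.6424×10⁻³ m = 1.6424 mm
fused quartz: ΔL = 5.17×10⁻⁷ × 1.504 m × 78 = 6.0650×10⁻⁵ m = 0.060650 mm
difference = 1.6424 − 0.060650 = 1.58175 mm

1.58 mm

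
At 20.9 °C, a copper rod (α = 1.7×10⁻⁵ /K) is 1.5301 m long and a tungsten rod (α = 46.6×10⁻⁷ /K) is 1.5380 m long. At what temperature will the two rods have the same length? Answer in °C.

Equal length when α₁L₁ΔT − α₂L₂ΔT = L₂ − L₁ = 7.90×10⁻³ m
α₁L₁ = 2.60117×10⁻⁵, α₂L₂ = 7.16708×10⁻⁶ → Δ(αL) = 1.884462×10⁻⁵ m/K
ΔT = 7.90×10⁻³ / 1.884462×10⁻⁵ = 419.218 K, so T = 20.9 + 419.218 = 440.118 °C

T = 440.1 °C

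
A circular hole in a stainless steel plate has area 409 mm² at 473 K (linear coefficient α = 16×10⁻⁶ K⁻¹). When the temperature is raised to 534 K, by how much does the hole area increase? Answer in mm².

Area coefficient ≈ 2α; |ΔT| = 61 K
ΔA = 2αA₀ΔT = 2(16×10⁻⁶)(409)(61) = 0.798 mm²

ΔA = 0.798 mm²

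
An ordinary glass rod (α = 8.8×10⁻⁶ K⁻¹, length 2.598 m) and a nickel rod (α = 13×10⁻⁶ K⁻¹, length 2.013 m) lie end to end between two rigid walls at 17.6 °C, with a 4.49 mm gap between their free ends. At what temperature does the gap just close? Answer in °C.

α₁L₁ = 2.28624×10⁻⁵ m/K, α₂L₂ = 2.6169×10⁻⁵ m/K → total 4.90314×10⁻⁵ m/K
ΔT = g/(α₁L₁+α₂L₂) = 4.49×10⁻³ / 4.90314×10⁻⁵ = 91.57 K
T = 17.6 + 91.57 = 109.17 °C

T = 109 °C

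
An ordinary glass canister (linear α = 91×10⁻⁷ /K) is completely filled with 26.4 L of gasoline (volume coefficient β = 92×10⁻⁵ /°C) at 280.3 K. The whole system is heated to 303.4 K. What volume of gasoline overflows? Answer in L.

The canister also expands: β_container ≈ 3α = 2.73×10⁻⁵ /K
Net overflow = V₀(β_liq − 3α_cont)ΔT
β − 3α = 9.20×10⁻⁴ − 2.73×10⁻⁵ = 8.927×10⁻⁴ /K; ΔT = 23.1 K
ΔV = 26.4 × 8.927×10⁻⁴ × 23.1 = 0.544 L

0.544 L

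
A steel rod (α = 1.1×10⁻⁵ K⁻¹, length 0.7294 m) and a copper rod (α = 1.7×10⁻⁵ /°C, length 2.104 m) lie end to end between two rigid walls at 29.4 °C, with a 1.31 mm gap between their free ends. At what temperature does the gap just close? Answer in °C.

α₁L₁ = 8.0234×10⁻⁶ m/K, α₂L₂ = 3.5768×10⁻⁵ m/K → total 4.37914×10⁻⁵ m/K
ΔT = g/(α₁L₁+α₂L₂) = 1.31×10⁻³ / 4.37914×10⁻⁵ = 29.915 K
T = 29.4 + 29.915 = 59.315 °C

T = 59.3 °C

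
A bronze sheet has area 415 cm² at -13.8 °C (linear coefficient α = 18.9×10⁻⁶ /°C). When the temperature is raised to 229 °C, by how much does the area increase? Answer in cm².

ΔA = 3.81 cm²

Area coefficient ≈ 2α; |ΔT| = 242.8 K
ΔA = 2αA₀ΔT = 2(18.9×10⁻⁶)(415)(242.8) = 3.81 cm²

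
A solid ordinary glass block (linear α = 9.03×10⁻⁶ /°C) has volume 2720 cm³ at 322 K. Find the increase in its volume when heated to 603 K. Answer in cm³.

Isotropic solid: β ≈ 3α = 2.7×10⁻⁵ /K; ΔT = 281 K
ΔV = 3αV₀ΔT = 3(9.03×10⁻⁶)(2720)(281) = 20.7 cm³

ΔV = 20.7 cm³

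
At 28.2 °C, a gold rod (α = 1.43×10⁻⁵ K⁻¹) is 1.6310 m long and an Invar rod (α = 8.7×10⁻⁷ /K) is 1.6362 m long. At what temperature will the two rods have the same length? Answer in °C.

T = 265.6 °C

L₁(1 + α₁ΔT) = L₂(1 + α₂ΔT) ⇒ ΔT = (L₂ − L₁)/(α₁L₁ − α₂L₂)
L₂ − L₁ = 1.6362 − 1.6310 = 5.20×10⁻³ m
α₁L₁ − α₂L₂ = 1.43×10⁻⁵×1.6310 − 8.7×10⁻⁷×1.6362 = 2.1899806×10⁻⁵ m/K
ΔT = 5.20×10⁻³ / 2.1899806×10⁻⁵ = 237.445 K
T = 28.2 + 237.445 = 265.645 °C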